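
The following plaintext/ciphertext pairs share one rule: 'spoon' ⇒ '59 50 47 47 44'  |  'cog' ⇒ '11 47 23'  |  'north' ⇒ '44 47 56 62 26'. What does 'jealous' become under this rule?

32 17 5 38 47 65 59

Each letter becomes 3×(its alphabet position, a=1..z=26) + 2.
On jealous: j=10→32, e=5→17, a=1→5, l=12→38, o=15→47, u=21→65, s=19→59.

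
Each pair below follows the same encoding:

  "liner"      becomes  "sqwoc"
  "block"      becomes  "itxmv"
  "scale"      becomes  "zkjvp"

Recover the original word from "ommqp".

hedge

Letter i (0-indexed) is shifted by i+7, so successive shifts are 7, 8, 9, ….
Undoing it on ommqp: o−7=h, m−8=e, m−9=d, q−10=g, p−11=e.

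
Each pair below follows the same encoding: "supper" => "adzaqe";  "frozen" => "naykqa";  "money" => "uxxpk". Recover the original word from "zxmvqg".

rocket

In supper: s→a is +8, u→d is +9, p→z is +10, p→a is +11 — the shift increases by 1 each position. Letter i (0-indexed) is shifted by i+8, so successive shifts are 8, 9, 10, ….
Decoding zxmvqg: z−8=r, x−9=o, m−10=c, v−11=k, q−12=e, g−13=t.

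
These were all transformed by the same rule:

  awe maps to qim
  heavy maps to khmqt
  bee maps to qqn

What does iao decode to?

cow

The output letters match the input read backwards, each shifted +12: awe reversed is ewa. Two steps: reverse the string, then apply a Caesar shift of +12.
Undoing it on iao: shift back: i−12=w, a−12=o, o−12=c → woc; then reverse → cow.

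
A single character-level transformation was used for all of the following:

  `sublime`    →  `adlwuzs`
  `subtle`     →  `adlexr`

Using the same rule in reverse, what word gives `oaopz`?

In sublime: s→a is +8, u→d is +9, b→l is +10, l→w is +11 — the shift increases by 1 each position. Letter i (0-indexed) is shifted by i+8, so successive shifts are 8, 9, 10, ….
Undoing it on oaopz: o−8=g, a−9=r, o−10=e, p−11=e, z−12=n.

green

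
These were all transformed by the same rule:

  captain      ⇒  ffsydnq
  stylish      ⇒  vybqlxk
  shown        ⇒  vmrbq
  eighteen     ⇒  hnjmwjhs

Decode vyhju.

Shifts by position in captain: pos 0: c→f (+3), pos 1: a→f (+5), pos 2: p→s (+3), pos 3: t→y (+5) — repeating every 2. The shifts repeat in a cycle of length 2: positions 0,1,… shift by +3, +5, then the pattern repeats.
Reversing it on vyhju: v−3=s, y−5=t, h−3=e, j−5=e, u−3=r.

steer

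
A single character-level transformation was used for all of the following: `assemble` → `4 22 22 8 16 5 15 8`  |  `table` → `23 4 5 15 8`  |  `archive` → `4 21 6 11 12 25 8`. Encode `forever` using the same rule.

9 18 21 8 25 8 21

a is letter #1 and maps to 4: an offset of 3. Letters become their 1-based position plus 3 (so a→4, b→5, …).
Applying it to forever: f=6→9, o=15→18, r=18→21, e=5→8, v=22→25, e=5→8, r=18→21.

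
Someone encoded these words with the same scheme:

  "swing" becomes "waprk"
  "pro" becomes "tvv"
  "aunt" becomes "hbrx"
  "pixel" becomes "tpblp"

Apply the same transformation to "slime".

wppql

Vowels shift forward by 7 and consonants shift forward by 4.
For slime: s(cons)+4=w, l(cons)+4=p, i(vowel)+7=p, m(cons)+4=q, e(vowel)+7=l.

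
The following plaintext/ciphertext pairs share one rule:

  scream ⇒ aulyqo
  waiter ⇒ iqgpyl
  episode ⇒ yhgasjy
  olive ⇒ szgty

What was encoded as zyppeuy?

lettuce

s(18)→a(0) and c(2)→u(20) fit y≡15x+16 (mod 26); the inverse of 15 mod 26 is 7. This is an affine cipher: with a=0,…,z=25, each position x becomes (15x+16) mod 26.
Decoding zyppeuy: z(25)→7·(25−16)≡11=l; y(24)→7·(24−16)≡4=e; p(15)→7·(15−16)≡19=t; p(15)→7·(15−16)≡19=t; e(4)→7·(4−16)≡20=u; u(20)→7·(20−16)≡2=c; y(24)→7·(24−16)≡4=e (all mod 26).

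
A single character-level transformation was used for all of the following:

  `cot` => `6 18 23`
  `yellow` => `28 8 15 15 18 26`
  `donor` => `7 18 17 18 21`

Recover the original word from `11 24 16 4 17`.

The number is (letter's place in the alphabet, a=1) + 3.
Reversing it on 11 24 16 4 17: 11→(11−3)÷1=8=h, 24→(24−3)÷1=21=u, 16→(16−3)÷1=13=m, 4→(4−3)÷1=1=a, 17→(17−3)÷1=14=n.

human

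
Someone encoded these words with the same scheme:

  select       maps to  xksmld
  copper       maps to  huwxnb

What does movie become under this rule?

rucqn

Each letter shifts forward by (position + 5), i.e. 5, 6, 7, … — the shift grows by one for each successive letter.
For movie: m+5=r, o+6=u, v+7=c, i+8=q, e+9=n.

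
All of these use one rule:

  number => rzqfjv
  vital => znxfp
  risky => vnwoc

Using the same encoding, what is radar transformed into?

vfhfv

Vowels shift forward by 5 and consonants shift forward by 4.
For radar: r(cons)+4=v, a(vowel)+5=f, d(cons)+4=h, a(vowel)+5=f, r(cons)+4=v.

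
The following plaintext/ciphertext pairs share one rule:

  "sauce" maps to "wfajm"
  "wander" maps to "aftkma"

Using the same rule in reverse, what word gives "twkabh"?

pretty

Each letter shifts forward by (position + 4), i.e. 4, 5, 6, … — the shift grows by one for each successive letter.
Decoding twkabh: t−4=p, w−5=r, k−6=e, a−7=t, b−8=t, h−9=y.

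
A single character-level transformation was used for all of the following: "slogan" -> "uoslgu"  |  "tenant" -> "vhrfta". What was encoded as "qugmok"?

orchid

In slogan: s→u is +2, l→o is +3, o→s is +4, g→l is +5 — the shift increases by 1 each position. The shift increases by 1 at each position, starting from +2: 2, 3, 4, ….
Decoding qugmok: q−2=o, u−3=r, g−4=c, m−5=h, o−6=i, k−7=d.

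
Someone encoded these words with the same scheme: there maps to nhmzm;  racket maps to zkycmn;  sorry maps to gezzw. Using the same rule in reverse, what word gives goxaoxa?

singing

Treating letters as 0–25, the rule is x ↦ 7x + 10 (mod 26).
Decoding goxaoxa: g(6)→15·(6−10)≡18=s; o(14)→15·(14−10)≡8=i; x(23)→15·(23−10)≡13=n; a(0)→15·(0−10)≡6=g; o(14)→15·(14−10)≡8=i; x(23)→15·(23−10)≡13=n; a(0)→15·(0−10)≡6=g (all mod 26).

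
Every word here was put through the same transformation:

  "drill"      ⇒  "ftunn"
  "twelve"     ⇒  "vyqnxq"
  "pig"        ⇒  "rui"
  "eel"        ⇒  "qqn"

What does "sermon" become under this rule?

Two shifts are in play — +12 for a/e/i/o/u, +2 for every other letter.
For sermon: s(cons)+2=u, e(vowel)+12=q, r(cons)+2=t, m(cons)+2=o, o(vowel)+12=a, n(cons)+2=p.

uqtoap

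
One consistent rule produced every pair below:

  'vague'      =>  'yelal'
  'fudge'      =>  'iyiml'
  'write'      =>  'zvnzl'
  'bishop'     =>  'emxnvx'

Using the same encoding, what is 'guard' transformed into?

In vague: v→y is +3, a→e is +4, g→l is +5, u→a is +6 — the shift increases by 1 each position. Letter i (0-indexed) is shifted by i+3, so successive shifts are 3, 4, 5, ….
For guard: g+3=j, u+4=y, a+5=f, r+6=x, d+7=k.

jyfxk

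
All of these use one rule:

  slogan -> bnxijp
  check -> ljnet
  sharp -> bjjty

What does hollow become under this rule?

qqunxy

Shifts by position in slogan: pos 0: s→b (+9), pos 1: l→n (+2), pos 2: o→x (+9), pos 3: g→i (+2) — repeating every 2. A repeating key of period 2 is used — shifts +9, +2 over and over.
On hollow: h+9=q, o+2=q, l+9=u, l+2=n, o+9=x, w+2=y.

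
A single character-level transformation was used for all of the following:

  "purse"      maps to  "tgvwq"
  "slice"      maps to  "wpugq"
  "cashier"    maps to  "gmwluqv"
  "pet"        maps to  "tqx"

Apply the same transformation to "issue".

The shift depends on letter class: consonant p→t is +4, but vowel u→g is +12. Vowels shift forward by 12 and consonants shift forward by 4.
Applying it to issue: i(vowel)+12=u, s(cons)+4=w, s(cons)+4=w, u(vowel)+12=g, e(vowel)+12=q.

uwwgq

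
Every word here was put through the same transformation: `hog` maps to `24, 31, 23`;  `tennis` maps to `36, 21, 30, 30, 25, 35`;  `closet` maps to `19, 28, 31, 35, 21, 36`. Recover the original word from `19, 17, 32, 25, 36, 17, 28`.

h is letter #8 and maps to 24: an offset of 16. Each letter is replaced by its alphabet position (a=1..z=26) + 16.
Undoing it on 19, 17, 32, 25, 36, 17, 28: 19→(19−16)÷1=3=c, 17→(17−16)÷1=1=a, 32→(32−16)÷1=16=p, 25→(25−16)÷1=9=i, 36→(36−16)÷1=20=t, 17→(17−16)÷1=1=a, 28→(28−16)÷1=12=l.

capital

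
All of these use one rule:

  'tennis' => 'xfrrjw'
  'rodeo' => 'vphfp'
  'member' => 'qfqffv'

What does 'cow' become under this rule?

The shift depends on letter class: consonant t→x is +4, but vowel e→f is +1. The rule splits by letter class: vowels +1, consonants +4.
For cow: c(cons)+4=g, o(vowel)+1=p, w(cons)+4=a.

gpa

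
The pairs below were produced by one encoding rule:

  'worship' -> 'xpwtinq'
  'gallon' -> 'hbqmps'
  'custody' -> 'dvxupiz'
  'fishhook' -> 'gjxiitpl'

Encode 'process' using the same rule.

Shifts by position in worship: pos 0: w→x (+1), pos 1: o→p (+1), pos 2: r→w (+5), pos 3: s→t (+1), pos 4: h→i (+1), pos 5: i→n (+5) — repeating every 3. The shifts repeat in a cycle of length 3: positions 0,1,… shift by +1, +1, +5, then the pattern repeats.
Applying it to process: p+1=q, r+1=s, o+5=t, c+1=d, e+1=f, s+5=x, s+1=t.

qstdfxt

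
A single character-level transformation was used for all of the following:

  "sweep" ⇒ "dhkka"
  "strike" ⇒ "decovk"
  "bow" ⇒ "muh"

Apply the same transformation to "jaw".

ugh

Two shifts are in play — +6 for a/e/i/o/u, +11 for every other letter.
For jaw: j(cons)+11=u, a(vowel)+6=g, w(cons)+11=h.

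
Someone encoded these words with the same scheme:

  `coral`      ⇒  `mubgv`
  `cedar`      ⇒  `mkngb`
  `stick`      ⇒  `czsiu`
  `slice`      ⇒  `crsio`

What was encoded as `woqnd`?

might

Shifts by position in coral: pos 0: c→m (+10), pos 1: o→u (+6), pos 2: r→b (+10), pos 3: a→g (+6) — repeating every 2. A repeating key of period 2 is used — shifts +10, +6 over and over.
Decoding woqnd: w−10=m, o−6=i, q−10=g, n−6=h, d−10=t.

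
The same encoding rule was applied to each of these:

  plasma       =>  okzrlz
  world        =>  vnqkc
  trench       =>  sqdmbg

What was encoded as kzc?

lad

It's a constant shift of +25 (ROT25).
Decoding kzc: k−25=l, z−25=a, c−25=d.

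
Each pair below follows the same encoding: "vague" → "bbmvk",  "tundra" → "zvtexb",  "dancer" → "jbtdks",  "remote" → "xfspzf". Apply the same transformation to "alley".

Shifts by position in vague: pos 0: v→b (+6), pos 1: a→b (+1), pos 2: g→m (+6), pos 3: u→v (+1) — repeating every 2. A repeating key of period 2 is used — shifts +6, +1 over and over.
For alley: a+6=g, l+1=m, l+6=r, e+1=f, y+6=e.

gmrfe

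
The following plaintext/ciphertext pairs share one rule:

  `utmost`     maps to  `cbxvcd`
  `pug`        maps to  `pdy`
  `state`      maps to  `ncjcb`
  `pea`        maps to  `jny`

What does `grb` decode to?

The output letters match the input read backwards, each shifted +9: utmost reversed is tsomtu. The word is reversed, then every letter is shifted forward by 9.
Reversing it on grb: shift back: g−9=x, r−9=i, b−9=s → xis; then reverse → six.

six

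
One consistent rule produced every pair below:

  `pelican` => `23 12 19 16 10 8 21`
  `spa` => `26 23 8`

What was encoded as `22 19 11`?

old

p is letter #16 and maps to 23: an offset of 7. The number is (letter's place in the alphabet, a=1) + 7.
Undoing it on 22 19 11: 22→(22−7)÷1=15=o, 19→(19−7)÷1=12=l, 11→(11−7)÷1=4=d.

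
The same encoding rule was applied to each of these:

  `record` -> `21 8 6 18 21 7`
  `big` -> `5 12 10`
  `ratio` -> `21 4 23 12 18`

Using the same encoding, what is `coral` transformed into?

Each letter is replaced by its alphabet position (a=1..z=26) + 3.
For coral: c=3→6, o=15→18, r=18→21, a=1→4, l=12→15.

6 18 21 4 15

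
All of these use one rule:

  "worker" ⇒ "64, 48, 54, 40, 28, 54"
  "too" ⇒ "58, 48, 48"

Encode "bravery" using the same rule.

w(#23)→64 and o(#15)→48: differences scale by 2, so n = 2·pos + 18. Each letter becomes 2×(its alphabet position, a=1..z=26) + 18.
On bravery: b=2→22, r=18→54, a=1→20, v=22→62, e=5→28, r=18→54, y=25→68.

22, 54, 20, 62, 28, 54, 68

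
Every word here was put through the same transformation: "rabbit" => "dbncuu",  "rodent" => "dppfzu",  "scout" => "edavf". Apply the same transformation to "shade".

eimeq

Shifts by position in rabbit: pos 0: r→d (+12), pos 1: a→b (+1), pos 2: b→n (+12), pos 3: b→c (+1) — repeating every 2. The shifts repeat in a cycle of length 2: positions 0,1,… shift by +12, +1, then the pattern repeats.
On shade: s+12=e, h+1=i, a+12=m, d+1=e, e+12=q.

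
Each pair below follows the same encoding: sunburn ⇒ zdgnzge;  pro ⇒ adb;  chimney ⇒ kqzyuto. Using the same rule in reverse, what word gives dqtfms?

gather

Read the word backwards and shift each letter +12.
Decoding dqtfms: shift back: d−12=r, q−12=e, t−12=h, f−12=t, m−12=a, s−12=g → rehtag; then reverse → gather.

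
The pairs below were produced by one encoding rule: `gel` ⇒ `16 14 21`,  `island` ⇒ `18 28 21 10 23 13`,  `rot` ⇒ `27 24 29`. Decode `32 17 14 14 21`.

g is letter #7 and maps to 16: an offset of 9. Letters become their 1-based position plus 9 (so a→10, b→11, …).
Undoing it on 32 17 14 14 21: 32→(32−9)÷1=23=w, 17→(17−9)÷1=8=h, 14→(14−9)÷1=5=e, 14→(14−9)÷1=5=e, 21→(21−9)÷1=12=l.

wheel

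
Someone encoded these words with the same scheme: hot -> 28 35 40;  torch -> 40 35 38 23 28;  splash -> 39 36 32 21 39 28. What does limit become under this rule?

Each letter is replaced by its alphabet position (a=1..z=26) + 20.
Applying it to limit: l=12→32, i=9→29, m=13→33, i=9→29, t=20→40.

32 29 33 29 40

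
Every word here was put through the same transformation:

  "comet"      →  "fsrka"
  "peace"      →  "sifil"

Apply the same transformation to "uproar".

In comet: c→f is +3, o→s is +4, m→r is +5, e→k is +6 — the shift increases by 1 each position. Letter i (0-indexed) is shifted by i+3, so successive shifts are 3, 4, 5, ….
On uproar: u+3=x, p+4=t, r+5=w, o+6=u, a+7=h, r+8=z.

xtwuhz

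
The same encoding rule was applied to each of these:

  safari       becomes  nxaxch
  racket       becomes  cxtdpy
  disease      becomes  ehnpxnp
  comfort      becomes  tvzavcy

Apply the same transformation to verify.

Each letter's alphabet position (a=0..z=25) is mapped through 11·x+23 mod 26 — an affine cipher.
Applying it to verify: v(21)→11·21+23≡20=u; e(4)→11·4+23≡15=p; r(17)→11·17+23≡2=c; i(8)→11·8+23≡7=h; f(5)→11·5+23≡0=a; y(24)→11·24+23≡1=b (all mod 26).

upchab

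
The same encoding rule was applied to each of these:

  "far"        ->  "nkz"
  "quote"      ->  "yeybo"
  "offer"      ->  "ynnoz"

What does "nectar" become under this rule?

The shift depends on letter class: consonant f→n is +8, but vowel a→k is +10. Two shifts are in play — +10 for a/e/i/o/u, +8 for every other letter.
For nectar: n(cons)+8=v, e(vowel)+10=o, c(cons)+8=k, t(cons)+8=b, a(vowel)+10=k, r(cons)+8=z.

vokbkz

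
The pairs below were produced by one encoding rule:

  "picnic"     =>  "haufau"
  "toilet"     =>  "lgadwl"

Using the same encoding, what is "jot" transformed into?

bgl

Each letter is shifted forward by 18 in the alphabet (a Caesar shift of +18).
On jot: j+18=b, o+18=g, t+18=l.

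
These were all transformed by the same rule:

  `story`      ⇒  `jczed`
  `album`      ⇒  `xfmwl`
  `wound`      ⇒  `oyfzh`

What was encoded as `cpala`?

paper

The output letters match the input read backwards, each shifted +11: story reversed is yrots. The word is reversed, then every letter is shifted forward by 11.
Reversing it on cpala: shift back: c−11=r, p−11=e, a−11=p, l−11=a, a−11=p → repap; then reverse → paper.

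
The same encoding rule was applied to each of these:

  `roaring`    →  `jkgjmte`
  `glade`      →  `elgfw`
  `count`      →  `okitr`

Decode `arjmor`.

This is an affine cipher: with a=0,…,z=25, each position x becomes (17x+6) mod 26.
Decoding arjmor: a(0)→23·(0−6)≡18=s; r(17)→23·(17−6)≡19=t; j(9)→23·(9−6)≡17=r; m(12)→23·(12−6)≡8=i; o(14)→23·(14−6)≡2=c; r(17)→23·(17−6)≡19=t (all mod 26).

strict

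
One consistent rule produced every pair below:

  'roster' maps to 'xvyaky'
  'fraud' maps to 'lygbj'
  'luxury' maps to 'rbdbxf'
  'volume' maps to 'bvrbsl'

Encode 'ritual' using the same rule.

It's a Vigenère-style cipher with numeric key [6,7]: position i shifts by key[i mod 2].
On ritual: r+6=x, i+7=p, t+6=z, u+7=b, a+6=g, l+7=s.

xpzbgs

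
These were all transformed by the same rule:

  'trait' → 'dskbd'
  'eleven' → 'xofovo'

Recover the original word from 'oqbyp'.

forge

The output letters match the input read backwards, each shifted +10: trait reversed is tiart. Read the word backwards and shift each letter +10.
Reversing it on oqbyp: shift back: o−10=e, q−10=g, b−10=r, y−10=o, p−10=f → egrof; then reverse → forge.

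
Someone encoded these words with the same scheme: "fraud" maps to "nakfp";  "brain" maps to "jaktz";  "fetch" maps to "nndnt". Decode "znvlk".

relay

Each letter shifts forward by (position + 8), i.e. 8, 9, 10, … — the shift grows by one for each successive letter.
Reversing it on znvlk: z−8=r, n−9=e, v−10=l, l−11=a, k−12=y.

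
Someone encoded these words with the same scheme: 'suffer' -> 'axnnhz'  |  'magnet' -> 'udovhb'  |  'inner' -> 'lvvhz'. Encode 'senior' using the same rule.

The rule splits by letter class: vowels +3, consonants +8.
On senior: s(cons)+8=a, e(vowel)+3=h, n(cons)+8=v, i(vowel)+3=l, o(vowel)+3=r, r(cons)+8=z.

ahvlrz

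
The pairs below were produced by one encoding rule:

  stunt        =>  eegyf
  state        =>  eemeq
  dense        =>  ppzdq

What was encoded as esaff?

Shifts by position in stunt: pos 0: s→e (+12), pos 1: t→e (+11), pos 2: u→g (+12), pos 3: n→y (+11) — repeating every 2. It's a Vigenère-style cipher with numeric key [12,11]: position i shifts by key[i mod 2].
Undoing it on esaff: e−12=s, s−11=h, a−12=o, f−11=u, f−12=t.

shout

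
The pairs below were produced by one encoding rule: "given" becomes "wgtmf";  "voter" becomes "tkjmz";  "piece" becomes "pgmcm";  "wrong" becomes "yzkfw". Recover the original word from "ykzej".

g(6)→w(22) and i(8)→g(6) fit y≡5x+18 (mod 26); the inverse of 5 mod 26 is 21. Treating letters as 0–25, the rule is x ↦ 5x + 18 (mod 26).
Reversing it on ykzej: y(24)→21·(24−18)≡22=w; k(10)→21·(10−18)≡14=o; z(25)→21·(25−18)≡17=r; e(4)→21·(4−18)≡18=s; j(9)→21·(9−18)≡19=t (all mod 26).

worst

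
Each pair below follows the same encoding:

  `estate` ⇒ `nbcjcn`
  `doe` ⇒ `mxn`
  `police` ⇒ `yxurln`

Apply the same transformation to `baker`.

Compare letters: e→n is +9, s→b is +9, t→c is +9 — a constant shift. This is a Caesar cipher with shift 9.
For baker: b+9=k, a+9=j, k+9=t, e+9=n, r+9=a.

kjtna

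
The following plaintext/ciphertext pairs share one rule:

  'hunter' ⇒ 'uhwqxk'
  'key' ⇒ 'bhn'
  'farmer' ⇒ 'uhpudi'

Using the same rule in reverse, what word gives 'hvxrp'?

mouse

The word is reversed, then every letter is shifted forward by 3.
Undoing it on hvxrp: shift back: h−3=e, v−3=s, x−3=u, r−3=o, p−3=m → esuom; then reverse → mouse.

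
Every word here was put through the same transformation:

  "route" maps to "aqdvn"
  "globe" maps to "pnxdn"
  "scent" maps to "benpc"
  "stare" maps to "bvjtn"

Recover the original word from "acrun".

Shifts by position in route: pos 0: r→a (+9), pos 1: o→q (+2), pos 2: u→d (+9), pos 3: t→v (+2) — repeating every 2. A repeating key of period 2 is used — shifts +9, +2 over and over.
Undoing it on acrun: a−9=r, c−2=a, r−9=i, u−2=s, n−9=e.

raise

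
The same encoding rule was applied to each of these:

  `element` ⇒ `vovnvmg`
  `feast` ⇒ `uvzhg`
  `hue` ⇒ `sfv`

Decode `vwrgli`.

editor

Letters are reflected about the middle of the alphabet (position → 25−position): Atbash.
Reversing it on vwrgli: v↔e, w↔d, r↔i, g↔t, l↔o, i↔r.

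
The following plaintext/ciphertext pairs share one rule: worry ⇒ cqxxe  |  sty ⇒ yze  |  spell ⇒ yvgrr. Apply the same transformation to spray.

yvxce

The shift depends on letter class: consonant w→c is +6, but vowel o→q is +2. Vowels shift forward by 2 and consonants shift forward by 6.
For spray: s(cons)+6=y, p(cons)+6=v, r(cons)+6=x, a(vowel)+2=c, y(cons)+6=e.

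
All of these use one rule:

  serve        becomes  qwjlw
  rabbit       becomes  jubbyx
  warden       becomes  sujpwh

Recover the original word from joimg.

s(18)→q(16) and e(4)→w(22) fit y≡7x+20 (mod 26); the inverse of 7 mod 26 is 15. Each letter's alphabet position (a=0..z=25) is mapped through 7·x+20 mod 26 — an affine cipher.
Reversing it on joimg: j(9)→15·(9−20)≡17=r; o(14)→15·(14−20)≡14=o; i(8)→15·(8−20)≡2=c; m(12)→15·(12−20)≡10=k; g(6)→15·(6−20)≡24=y (all mod 26).

rocky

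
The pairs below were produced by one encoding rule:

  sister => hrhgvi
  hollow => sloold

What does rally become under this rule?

izoob

Each pair mirrors across the alphabet (s↔h, i↔r, s↔h): positions sum to 25. Letters are reflected about the middle of the alphabet (position → 25−position): Atbash.
Applying it to rally: r↔i, a↔z, l↔o, l↔o, y↔b.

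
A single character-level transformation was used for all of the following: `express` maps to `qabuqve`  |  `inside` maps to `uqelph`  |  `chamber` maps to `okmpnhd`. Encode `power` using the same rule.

A repeating key of period 2 is used — shifts +12, +3 over and over.
For power: p+12=b, o+3=r, w+12=i, e+3=h, r+12=d.

brihd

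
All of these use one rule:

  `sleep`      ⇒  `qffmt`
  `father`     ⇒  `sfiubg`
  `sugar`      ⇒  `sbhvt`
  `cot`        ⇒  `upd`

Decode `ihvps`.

The output letters match the input read backwards, each shifted +1: sleep reversed is peels. The word is reversed, then every letter is shifted forward by 1.
Undoing it on ihvps: shift back: i−1=h, h−1=g, v−1=u, p−1=o, s−1=r → hguor; then reverse → rough.

rough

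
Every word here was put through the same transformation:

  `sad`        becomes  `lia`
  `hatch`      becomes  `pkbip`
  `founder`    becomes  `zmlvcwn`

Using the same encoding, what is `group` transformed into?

Two steps: reverse the string, then apply a Caesar shift of +8.
Applying it to group: reverse → puorg; then shift: p+8=x, u+8=c, o+8=w, r+8=z, g+8=o.

xcwzo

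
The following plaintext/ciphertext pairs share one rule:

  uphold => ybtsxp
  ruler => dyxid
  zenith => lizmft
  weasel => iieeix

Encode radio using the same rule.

The shift depends on letter class: consonant p→b is +12, but vowel u→y is +4. Two shifts are in play — +4 for a/e/i/o/u, +12 for every other letter.
On radio: r(cons)+12=d, a(vowel)+4=e, d(cons)+12=p, i(vowel)+4=m, o(vowel)+4=s.

depms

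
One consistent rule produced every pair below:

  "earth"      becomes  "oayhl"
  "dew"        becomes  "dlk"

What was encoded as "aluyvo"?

hornet

The word is reversed, then every letter is shifted forward by 7.
Undoing it on aluyvo: shift back: a−7=t, l−7=e, u−7=n, y−7=r, v−7=o, o−7=h → tenroh; then reverse → hornet.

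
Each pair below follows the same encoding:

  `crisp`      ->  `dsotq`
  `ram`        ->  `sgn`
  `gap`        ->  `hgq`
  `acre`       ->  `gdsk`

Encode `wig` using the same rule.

xoh

The shift depends on letter class: consonant c→d is +1, but vowel i→o is +6. The rule splits by letter class: vowels +6, consonants +1.
On wig: w(cons)+1=x, i(vowel)+6=o, g(cons)+1=h.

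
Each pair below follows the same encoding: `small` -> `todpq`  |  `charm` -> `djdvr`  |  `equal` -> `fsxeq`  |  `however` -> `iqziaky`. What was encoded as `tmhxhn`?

sketch

In small: s→t is +1, m→o is +2, a→d is +3, l→p is +4 — the shift increases by 1 each position. Letter i (0-indexed) is shifted by i+1, so successive shifts are 1, 2, 3, ….
Reversing it on tmhxhn: t−1=s, m−2=k, h−3=e, x−4=t, h−5=c, n−6=h.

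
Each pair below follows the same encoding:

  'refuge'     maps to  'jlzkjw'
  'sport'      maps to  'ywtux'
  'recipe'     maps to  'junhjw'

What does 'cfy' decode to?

The output letters match the input read backwards, each shifted +5: refuge reversed is egufer. The word is reversed, then every letter is shifted forward by 5.
Reversing it on cfy: shift back: c−5=x, f−5=a, y−5=t → xat; then reverse → tax.

tax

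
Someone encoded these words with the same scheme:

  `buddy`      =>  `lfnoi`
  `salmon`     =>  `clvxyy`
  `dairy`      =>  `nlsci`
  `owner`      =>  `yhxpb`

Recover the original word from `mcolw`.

It's a Vigenère-style cipher with numeric key [10,11]: position i shifts by key[i mod 2].
Undoing it on mcolw: m−10=c, c−11=r, o−10=e, l−11=a, w−10=m.

cream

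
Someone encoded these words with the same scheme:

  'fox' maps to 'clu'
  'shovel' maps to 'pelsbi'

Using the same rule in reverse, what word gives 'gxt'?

jaw

Compare letters: f→c is +23, o→l is +23, x→u is +23 — a constant shift. Every letter moves 23 places later in the alphabet, wrapping around z→a.
Undoing it on gxt: g−23=j, x−23=a, t−23=w.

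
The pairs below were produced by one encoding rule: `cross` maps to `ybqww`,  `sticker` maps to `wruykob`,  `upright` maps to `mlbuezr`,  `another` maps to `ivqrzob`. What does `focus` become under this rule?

jqymw

c(2)→y(24) and r(17)→b(1) fit y≡21x+8 (mod 26); the inverse of 21 mod 26 is 5. Each letter's alphabet position (a=0..z=25) is mapped through 21·x+8 mod 26 — an affine cipher.
For focus: f(5)→21·5+8≡9=j; o(14)→21·14+8≡16=q; c(2)→21·2+8≡24=y; u(20)→21·20+8≡12=m; s(18)→21·18+8≡22=w (all mod 26).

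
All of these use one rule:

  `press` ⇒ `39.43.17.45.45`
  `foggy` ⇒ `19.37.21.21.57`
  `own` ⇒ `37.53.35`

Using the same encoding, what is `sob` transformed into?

The formula is n = 2×(alphabet index, a=1) + 7.
On sob: s=19→45, o=15→37, b=2→11.

45.37.11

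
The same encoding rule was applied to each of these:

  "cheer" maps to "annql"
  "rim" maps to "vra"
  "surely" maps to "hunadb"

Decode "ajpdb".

The output letters match the input read backwards, each shifted +9: cheer reversed is reehc. The word is reversed, then every letter is shifted forward by 9.
Undoing it on ajpdb: shift back: a−9=r, j−9=a, p−9=g, d−9=u, b−9=s → ragus; then reverse → sugar.

sugar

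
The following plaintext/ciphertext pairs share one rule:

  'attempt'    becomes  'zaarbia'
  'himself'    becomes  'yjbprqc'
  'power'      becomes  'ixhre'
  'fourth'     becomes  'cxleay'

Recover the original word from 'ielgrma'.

This is an affine cipher: with a=0,…,z=25, each position x becomes (11x+25) mod 26.
Reversing it on ielgrma: i(8)→19·(8−25)≡15=p; e(4)→19·(4−25)≡17=r; l(11)→19·(11−25)≡20=u; g(6)→19·(6−25)≡3=d; r(17)→19·(17−25)≡4=e; m(12)→19·(12−25)≡13=n; a(0)→19·(0−25)≡19=t (all mod 26).

prudent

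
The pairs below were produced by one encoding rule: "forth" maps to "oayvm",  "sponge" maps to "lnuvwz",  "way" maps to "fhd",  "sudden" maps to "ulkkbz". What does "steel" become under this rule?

The output letters match the input read backwards, each shifted +7: forth reversed is htrof. Two steps: reverse the string, then apply a Caesar shift of +7.
On steel: reverse → leets; then shift: l+7=s, e+7=l, e+7=l, t+7=a, s+7=z.

sllaz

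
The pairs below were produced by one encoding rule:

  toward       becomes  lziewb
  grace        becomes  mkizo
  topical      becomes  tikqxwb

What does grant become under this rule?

The word is reversed, then every letter is shifted forward by 8.
Applying it to grant: reverse → tnarg; then shift: t+8=b, n+8=v, a+8=i, r+8=z, g+8=o.

bvizo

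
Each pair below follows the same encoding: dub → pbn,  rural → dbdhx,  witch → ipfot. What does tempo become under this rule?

flybv

The shift depends on letter class: consonant d→p is +12, but vowel u→b is +7. Vowels shift forward by 7 and consonants shift forward by 12.
Applying it to tempo: t(cons)+12=f, e(vowel)+7=l, m(cons)+12=y, p(cons)+12=b, o(vowel)+7=v.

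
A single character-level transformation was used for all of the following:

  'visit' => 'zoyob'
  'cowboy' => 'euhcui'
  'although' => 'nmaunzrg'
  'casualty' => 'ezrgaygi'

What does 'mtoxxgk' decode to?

The output letters match the input read backwards, each shifted +6: visit reversed is tisiv. Two steps: reverse the string, then apply a Caesar shift of +6.
Undoing it on mtoxxgk: shift back: m−6=g, t−6=n, o−6=i, x−6=r, x−6=r, g−6=a, k−6=e → gnirrae; then reverse → earring.

earring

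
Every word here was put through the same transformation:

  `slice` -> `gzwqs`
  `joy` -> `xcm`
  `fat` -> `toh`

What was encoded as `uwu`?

It's a constant shift of +14 (ROT14).
Undoing it on uwu: u−14=g, w−14=i, u−14=g.

gig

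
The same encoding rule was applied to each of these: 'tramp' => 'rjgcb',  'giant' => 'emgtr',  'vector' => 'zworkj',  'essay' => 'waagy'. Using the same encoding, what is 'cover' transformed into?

okzwj

This is an affine cipher: with a=0,…,z=25, each position x becomes (17x+6) mod 26.
Applying it to cover: c(2)→17·2+6≡14=o; o(14)→17·14+6≡10=k; v(21)→17·21+6≡25=z; e(4)→17·4+6≡22=w; r(17)→17·17+6≡9=j (all mod 26).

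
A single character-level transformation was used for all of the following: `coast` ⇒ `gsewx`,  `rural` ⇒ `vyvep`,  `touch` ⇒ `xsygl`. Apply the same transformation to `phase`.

tlewi

Compare letters: c→g is +4, o→s is +4, a→e is +4 — a constant shift. Every letter moves 4 places later in the alphabet, wrapping around z→a.
For phase: p+4=t, h+4=l, a+4=e, s+4=w, e+4=i.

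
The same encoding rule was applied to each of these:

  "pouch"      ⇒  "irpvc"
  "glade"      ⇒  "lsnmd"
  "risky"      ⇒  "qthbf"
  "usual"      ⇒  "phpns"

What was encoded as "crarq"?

p(15)→i(8) and o(14)→r(17) fit y≡17x+13 (mod 26); the inverse of 17 mod 26 is 23. Treating letters as 0–25, the rule is x ↦ 17x + 13 (mod 26).
Decoding crarq: c(2)→23·(2−13)≡7=h; r(17)→23·(17−13)≡14=o; a(0)→23·(0−13)≡13=n; r(17)→23·(17−13)≡14=o; q(16)→23·(16−13)≡17=r (all mod 26).

honor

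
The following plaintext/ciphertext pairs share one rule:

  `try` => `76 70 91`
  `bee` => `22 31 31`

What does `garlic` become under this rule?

37 19 70 52 43 25

t(#20)→76 and r(#18)→70: differences scale by 3, so n = 3·pos + 16. With a=1..z=26, the number is 3·pos + 16.
On garlic: g=7→37, a=1→19, r=18→70, l=12→52, i=9→43, c=3→25.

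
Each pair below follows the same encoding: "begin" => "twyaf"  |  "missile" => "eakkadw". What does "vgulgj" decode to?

doctor

Each letter is shifted forward by 18 in the alphabet (a Caesar shift of +18).
Decoding vgulgj: v−18=d, g−18=o, u−18=c, l−18=t, g−18=o, j−18=r.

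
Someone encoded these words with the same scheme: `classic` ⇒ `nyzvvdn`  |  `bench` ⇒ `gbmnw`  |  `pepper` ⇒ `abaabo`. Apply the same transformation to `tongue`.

ctmpjb

c(2)→n(13) and l(11)→y(24) fit y≡7x+25 (mod 26); the inverse of 7 mod 26 is 15. This is an affine cipher: with a=0,…,z=25, each position x becomes (7x+25) mod 26.
On tongue: t(19)→7·19+25≡2=c; o(14)→7·14+25≡19=t; n(13)→7·13+25≡12=m; g(6)→7·6+25≡15=p; u(20)→7·20+25≡9=j; e(4)→7·4+25≡1=b (all mod 26).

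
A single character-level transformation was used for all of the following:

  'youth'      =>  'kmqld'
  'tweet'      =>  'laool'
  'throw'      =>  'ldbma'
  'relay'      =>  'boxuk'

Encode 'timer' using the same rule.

licob

y(24)→k(10) and o(14)→m(12) fit y≡5x+20 (mod 26); the inverse of 5 mod 26 is 21. Each letter's alphabet position (a=0..z=25) is mapped through 5·x+20 mod 26 — an affine cipher.
On timer: t(19)→5·19+20≡11=l; i(8)→5·8+20≡8=i; m(12)→5·12+20≡2=c; e(4)→5·4+20≡14=o; r(17)→5·17+20≡1=b (all mod 26).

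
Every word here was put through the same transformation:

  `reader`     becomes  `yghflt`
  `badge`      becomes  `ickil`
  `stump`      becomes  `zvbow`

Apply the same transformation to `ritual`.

The shifts repeat in a cycle of length 2: positions 0,1,… shift by +7, +2, then the pattern repeats.
Applying it to ritual: r+7=y, i+2=k, t+7=a, u+2=w, a+7=h, l+2=n.

ykawhn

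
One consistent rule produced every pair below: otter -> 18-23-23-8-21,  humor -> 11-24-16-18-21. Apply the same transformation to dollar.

7-18-15-15-4-21

o is letter #15 and maps to 18: an offset of 3. Each letter is replaced by its alphabet position (a=1..z=26) + 3.
For dollar: d=4→7, o=15→18, l=12→15, l=12→15, a=1→4, r=18→21.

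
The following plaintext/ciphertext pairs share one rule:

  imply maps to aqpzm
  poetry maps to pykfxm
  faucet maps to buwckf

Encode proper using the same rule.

pxypkx

i(8)→a(0) and m(12)→q(16) fit y≡17x+20 (mod 26); the inverse of 17 mod 26 is 23. Treating letters as 0–25, the rule is x ↦ 17x + 20 (mod 26).
Applying it to proper: p(15)→17·15+20≡15=p; r(17)→17·17+20≡23=x; o(14)→17·14+20≡24=y; p(15)→17·15+20≡15=p; e(4)→17·4+20≡10=k; r(17)→17·17+20≡23=x (all mod 26).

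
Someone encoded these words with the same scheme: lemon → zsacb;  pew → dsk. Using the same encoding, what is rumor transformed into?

Compare letters: l→z is +14, e→s is +14, m→a is +14 — a constant shift. Each letter is shifted forward by 14 in the alphabet (a Caesar shift of +14).
Applying it to rumor: r+14=f, u+14=i, m+14=a, o+14=c, r+14=f.

fiacf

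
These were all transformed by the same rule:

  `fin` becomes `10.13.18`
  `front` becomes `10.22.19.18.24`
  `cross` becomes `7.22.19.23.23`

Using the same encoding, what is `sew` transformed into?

Each letter is replaced by its alphabet position (a=1..z=26) + 4.
Applying it to sew: s=19→23, e=5→9, w=23→27.

23.9.27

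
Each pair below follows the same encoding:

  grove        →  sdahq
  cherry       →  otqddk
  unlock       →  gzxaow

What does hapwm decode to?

It's a constant shift of +12 (ROT12).
Undoing it on hapwm: h−12=v, a−12=o, p−12=d, w−12=k, m−12=a.

vodka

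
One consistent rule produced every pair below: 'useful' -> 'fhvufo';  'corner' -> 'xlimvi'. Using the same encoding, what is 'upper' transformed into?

fkkvi

Each pair mirrors across the alphabet (u↔f, s↔h, e↔v): positions sum to 25. Each letter is replaced by its mirror in the alphabet: a↔z, b↔y, c↔x, and so on (the Atbash cipher).
On upper: u↔f, p↔k, p↔k, e↔v, r↔i.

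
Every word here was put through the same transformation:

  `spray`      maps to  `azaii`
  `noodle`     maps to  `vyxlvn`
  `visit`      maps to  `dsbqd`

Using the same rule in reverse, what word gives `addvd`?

stunt

Shifts by position in spray: pos 0: s→a (+8), pos 1: p→z (+10), pos 2: r→a (+9), pos 3: a→i (+8), pos 4: y→i (+10) — repeating every 3. It's a Vigenère-style cipher with numeric key [8,10,9]: position i shifts by key[i mod 3].
Undoing it on addvd: a−8=s, d−10=t, d−9=u, v−8=n, d−10=t.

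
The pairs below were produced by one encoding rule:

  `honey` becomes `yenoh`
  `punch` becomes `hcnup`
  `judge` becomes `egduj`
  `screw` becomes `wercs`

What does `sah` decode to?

The word is simply reversed.
Undoing it on sah: then reverse → has.

has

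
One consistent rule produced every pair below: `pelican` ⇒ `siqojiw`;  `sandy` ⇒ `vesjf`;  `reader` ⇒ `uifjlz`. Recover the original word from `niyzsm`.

In pelican: p→s is +3, e→i is +4, l→q is +5, i→o is +6 — the shift increases by 1 each position. The shift increases by 1 at each position, starting from +3: 3, 4, 5, ….
Undoing it on niyzsm: n−3=k, i−4=e, y−5=t, z−6=t, s−7=l, m−8=e.

kettle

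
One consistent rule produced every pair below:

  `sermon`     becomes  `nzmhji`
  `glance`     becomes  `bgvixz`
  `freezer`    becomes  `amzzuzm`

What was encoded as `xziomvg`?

Compare letters: s→n is +21, e→z is +21, r→m is +21 — a constant shift. Each letter is shifted forward by 21 in the alphabet (a Caesar shift of +21).
Reversing it on xziomvg: x−21=c, z−21=e, i−21=n, o−21=t, m−21=r, v−21=a, g−21=l.

central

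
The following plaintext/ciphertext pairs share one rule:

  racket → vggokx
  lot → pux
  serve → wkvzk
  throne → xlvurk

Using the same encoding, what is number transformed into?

The shift depends on letter class: consonant r→v is +4, but vowel a→g is +6. Vowels shift forward by 6 and consonants shift forward by 4.
On number: n(cons)+4=r, u(vowel)+6=a, m(cons)+4=q, b(cons)+4=f, e(vowel)+6=k, r(cons)+4=v.

raqfkv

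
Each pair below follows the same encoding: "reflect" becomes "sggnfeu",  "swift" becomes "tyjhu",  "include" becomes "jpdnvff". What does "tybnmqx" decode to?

Shifts by position in reflect: pos 0: r→s (+1), pos 1: e→g (+2), pos 2: f→g (+1), pos 3: l→n (+2) — repeating every 2. It's a Vigenère-style cipher with numeric key [1,2]: position i shifts by key[i mod 2].
Decoding tybnmqx: t−1=s, y−2=w, b−1=a, n−2=l, m−1=l, q−2=o, x−1=w.

swallow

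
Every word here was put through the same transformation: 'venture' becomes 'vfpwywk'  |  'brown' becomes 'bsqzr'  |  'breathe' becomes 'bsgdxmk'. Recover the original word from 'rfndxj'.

relate

In venture: v→v is +0, e→f is +1, n→p is +2, t→w is +3 — the shift increases by 1 each position. Letter i (0-indexed) is shifted by i+0, so successive shifts are 0, 1, 2, ….
Reversing it on rfndxj: r−0=r, f−1=e, n−2=l, d−3=a, x−4=t, j−5=e.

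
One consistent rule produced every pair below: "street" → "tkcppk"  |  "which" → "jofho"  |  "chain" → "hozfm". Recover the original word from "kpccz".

This is an affine cipher: with a=0,…,z=25, each position x becomes (17x+25) mod 26.
Decoding kpccz: k(10)→23·(10−25)≡19=t; p(15)→23·(15−25)≡4=e; c(2)→23·(2−25)≡17=r; c(2)→23·(2−25)≡17=r; z(25)→23·(25−25)≡0=a (all mod 26).

terra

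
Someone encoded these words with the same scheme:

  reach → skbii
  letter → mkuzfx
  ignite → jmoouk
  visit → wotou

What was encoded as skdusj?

record

Shifts by position in reach: pos 0: r→s (+1), pos 1: e→k (+6), pos 2: a→b (+1), pos 3: c→i (+6) — repeating every 2. It's a Vigenère-style cipher with numeric key [1,6]: position i shifts by key[i mod 2].
Reversing it on skdusj: s−1=r, k−6=e, d−1=c, u−6=o, s−1=r, j−6=d.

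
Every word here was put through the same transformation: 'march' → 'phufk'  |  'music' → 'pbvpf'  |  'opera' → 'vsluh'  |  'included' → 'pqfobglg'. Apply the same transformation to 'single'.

vpqjol

The shift depends on letter class: consonant m→p is +3, but vowel a→h is +7. The rule splits by letter class: vowels +7, consonants +3.
For single: s(cons)+3=v, i(vowel)+7=p, n(cons)+3=q, g(cons)+3=j, l(cons)+3=o, e(vowel)+7=l.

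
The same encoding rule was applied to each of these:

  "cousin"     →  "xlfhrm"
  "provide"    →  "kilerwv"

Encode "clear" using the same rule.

xovzi

Each pair mirrors across the alphabet (c↔x, o↔l, u↔f): positions sum to 25. Each letter is replaced by its mirror in the alphabet: a↔z, b↔y, c↔x, and so on (the Atbash cipher).
For clear: c↔x, l↔o, e↔v, a↔z, r↔i.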